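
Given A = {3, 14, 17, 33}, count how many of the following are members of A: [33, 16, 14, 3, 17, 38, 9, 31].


Set A = {3, 14, 17, 33}
Candidates: [33, 16, 14, 3, 17, 38, 9, 31]
Check each candidate:
33 ∈ A, 16 ∉ A, 14 ∈ A, 3 ∈ A, 17 ∈ A, 38 ∉ A, 9 ∉ A, 31 ∉ A
Count of candidates in A: 4

4


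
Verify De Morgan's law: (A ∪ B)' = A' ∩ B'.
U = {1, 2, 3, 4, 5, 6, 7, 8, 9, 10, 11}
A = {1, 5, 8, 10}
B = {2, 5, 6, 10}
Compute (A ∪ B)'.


U = {1, 2, 3, 4, 5, 6, 7, 8, 9, 10, 11}
A = {1, 5, 8, 10}, B = {2, 5, 6, 10}
A ∪ B = {1, 2, 5, 6, 8, 10}
(A ∪ B)' = U \ (A ∪ B) = {3, 4, 7, 9, 11}
Verification via A' ∩ B': A' = {2, 3, 4, 6, 7, 9, 11}, B' = {1, 3, 4, 7, 8, 9, 11}
A' ∩ B' = {3, 4, 7, 9, 11} ✓

{3, 4, 7, 9, 11}


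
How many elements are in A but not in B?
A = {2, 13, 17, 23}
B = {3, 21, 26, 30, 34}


Set A = {2, 13, 17, 23}
Set B = {3, 21, 26, 30, 34}
A \ B = {2, 13, 17, 23}
|A \ B| = 4

4


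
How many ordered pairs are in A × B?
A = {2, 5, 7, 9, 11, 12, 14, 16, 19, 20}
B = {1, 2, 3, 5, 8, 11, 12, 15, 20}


Set A = {2, 5, 7, 9, 11, 12, 14, 16, 19, 20} has 10 elements.
Set B = {1, 2, 3, 5, 8, 11, 12, 15, 20} has 9 elements.
|A × B| = |A| × |B| = 10 × 9 = 90

90


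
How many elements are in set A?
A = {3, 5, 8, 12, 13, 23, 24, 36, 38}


Set A = {3, 5, 8, 12, 13, 23, 24, 36, 38}
Listing elements: 3, 5, 8, 12, 13, 23, 24, 36, 38
Counting: 9 elements
|A| = 9

9


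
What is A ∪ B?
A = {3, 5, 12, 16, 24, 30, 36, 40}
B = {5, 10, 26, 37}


Set A = {3, 5, 12, 16, 24, 30, 36, 40}
Set B = {5, 10, 26, 37}
A ∪ B includes all elements in either set.
Elements from A: {3, 5, 12, 16, 24, 30, 36, 40}
Elements from B not already included: {10, 26, 37}
A ∪ B = {3, 5, 10, 12, 16, 24, 26, 30, 36, 37, 40}

{3, 5, 10, 12, 16, 24, 26, 30, 36, 37, 40}


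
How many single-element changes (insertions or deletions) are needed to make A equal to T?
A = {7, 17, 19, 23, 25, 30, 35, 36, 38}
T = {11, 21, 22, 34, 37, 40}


Set A = {7, 17, 19, 23, 25, 30, 35, 36, 38}
Set T = {11, 21, 22, 34, 37, 40}
Elements to remove from A (in A, not in T): {7, 17, 19, 23, 25, 30, 35, 36, 38} → 9 removals
Elements to add to A (in T, not in A): {11, 21, 22, 34, 37, 40} → 6 additions
Total edits = 9 + 6 = 15

15


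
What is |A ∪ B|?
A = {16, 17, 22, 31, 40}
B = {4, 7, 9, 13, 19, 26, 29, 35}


Set A = {16, 17, 22, 31, 40}, |A| = 5
Set B = {4, 7, 9, 13, 19, 26, 29, 35}, |B| = 8
A ∩ B = {}, |A ∩ B| = 0
|A ∪ B| = |A| + |B| - |A ∩ B| = 5 + 8 - 0 = 13

13


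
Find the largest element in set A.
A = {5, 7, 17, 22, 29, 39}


Set A = {5, 7, 17, 22, 29, 39}
Elements in ascending order: 5, 7, 17, 22, 29, 39
The largest element is 39.

39


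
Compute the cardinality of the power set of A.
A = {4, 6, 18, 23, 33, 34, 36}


Set A = {4, 6, 18, 23, 33, 34, 36}
|A| = 7
The power set P(A) contains all subsets of A.
|P(A)| = 2^|A| = 2^7 = 128

128


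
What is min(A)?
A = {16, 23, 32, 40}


Set A = {16, 23, 32, 40}
Elements in ascending order: 16, 23, 32, 40
The smallest element is 16.

16


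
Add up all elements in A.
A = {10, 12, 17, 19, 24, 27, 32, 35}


Set A = {10, 12, 17, 19, 24, 27, 32, 35}
Sum = 10 + 12 + 17 + 19 + 24 + 27 + 32 + 35 = 176

176


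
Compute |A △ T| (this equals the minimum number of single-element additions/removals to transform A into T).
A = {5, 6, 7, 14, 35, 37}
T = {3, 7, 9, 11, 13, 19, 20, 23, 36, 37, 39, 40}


Set A = {5, 6, 7, 14, 35, 37}
Set T = {3, 7, 9, 11, 13, 19, 20, 23, 36, 37, 39, 40}
Elements to remove from A (in A, not in T): {5, 6, 14, 35} → 4 removals
Elements to add to A (in T, not in A): {3, 9, 11, 13, 19, 20, 23, 36, 39, 40} → 10 additions
Total edits = 4 + 10 = 14

14


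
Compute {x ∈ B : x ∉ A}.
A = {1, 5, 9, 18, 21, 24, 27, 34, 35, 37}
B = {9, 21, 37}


Set A = {1, 5, 9, 18, 21, 24, 27, 34, 35, 37}
Set B = {9, 21, 37}
Check each element of B against A:
9 ∈ A, 21 ∈ A, 37 ∈ A
Elements of B not in A: {}

{}


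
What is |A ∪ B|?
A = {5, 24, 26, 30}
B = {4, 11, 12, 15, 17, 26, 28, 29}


Set A = {5, 24, 26, 30}, |A| = 4
Set B = {4, 11, 12, 15, 17, 26, 28, 29}, |B| = 8
A ∩ B = {26}, |A ∩ B| = 1
|A ∪ B| = |A| + |B| - |A ∩ B| = 4 + 8 - 1 = 11

11


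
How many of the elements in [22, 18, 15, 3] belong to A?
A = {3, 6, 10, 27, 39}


Set A = {3, 6, 10, 27, 39}
Candidates: [22, 18, 15, 3]
Check each candidate:
22 ∉ A, 18 ∉ A, 15 ∉ A, 3 ∈ A
Count of candidates in A: 1

1


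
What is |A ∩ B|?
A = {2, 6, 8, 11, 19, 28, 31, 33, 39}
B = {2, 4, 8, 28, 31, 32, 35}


Set A = {2, 6, 8, 11, 19, 28, 31, 33, 39}
Set B = {2, 4, 8, 28, 31, 32, 35}
A ∩ B = {2, 8, 28, 31}
|A ∩ B| = 4

4


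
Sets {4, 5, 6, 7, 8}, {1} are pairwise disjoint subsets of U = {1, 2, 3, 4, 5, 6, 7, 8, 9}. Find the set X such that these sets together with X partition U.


U = {1, 2, 3, 4, 5, 6, 7, 8, 9}
Shown blocks: {4, 5, 6, 7, 8}, {1}
A partition's blocks are pairwise disjoint and cover U, so the missing block = U \ (union of shown blocks).
Union of shown blocks: {1, 4, 5, 6, 7, 8}
Missing block = U \ (union) = {2, 3, 9}

{2, 3, 9}


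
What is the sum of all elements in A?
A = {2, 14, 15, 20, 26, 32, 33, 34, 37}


Set A = {2, 14, 15, 20, 26, 32, 33, 34, 37}
Sum = 2 + 14 + 15 + 20 + 26 + 32 + 33 + 34 + 37 = 213

213


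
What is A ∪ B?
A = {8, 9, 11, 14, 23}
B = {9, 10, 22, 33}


Set A = {8, 9, 11, 14, 23}
Set B = {9, 10, 22, 33}
A ∪ B includes all elements in either set.
Elements from A: {8, 9, 11, 14, 23}
Elements from B not already included: {10, 22, 33}
A ∪ B = {8, 9, 10, 11, 14, 22, 23, 33}

{8, 9, 10, 11, 14, 22, 23, 33}


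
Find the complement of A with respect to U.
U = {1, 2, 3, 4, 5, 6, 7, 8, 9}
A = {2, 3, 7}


Universal set U = {1, 2, 3, 4, 5, 6, 7, 8, 9}
Set A = {2, 3, 7}
A' = U \ A = elements in U but not in A
Checking each element of U:
1 (not in A, include), 2 (in A, exclude), 3 (in A, exclude), 4 (not in A, include), 5 (not in A, include), 6 (not in A, include), 7 (in A, exclude), 8 (not in A, include), 9 (not in A, include)
A' = {1, 4, 5, 6, 8, 9}

{1, 4, 5, 6, 8, 9}


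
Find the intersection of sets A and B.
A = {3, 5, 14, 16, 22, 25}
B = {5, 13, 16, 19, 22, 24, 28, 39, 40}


Set A = {3, 5, 14, 16, 22, 25}
Set B = {5, 13, 16, 19, 22, 24, 28, 39, 40}
A ∩ B includes only elements in both sets.
Check each element of A against B:
3 ✗, 5 ✓, 14 ✗, 16 ✓, 22 ✓, 25 ✗
A ∩ B = {5, 16, 22}

{5, 16, 22}


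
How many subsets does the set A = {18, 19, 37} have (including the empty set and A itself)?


Set A = {18, 19, 37}
|A| = 3
The power set P(A) contains all subsets of A.
|P(A)| = 2^|A| = 2^3 = 8

8


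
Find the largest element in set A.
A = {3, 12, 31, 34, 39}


Set A = {3, 12, 31, 34, 39}
Elements in ascending order: 3, 12, 31, 34, 39
The largest element is 39.

39


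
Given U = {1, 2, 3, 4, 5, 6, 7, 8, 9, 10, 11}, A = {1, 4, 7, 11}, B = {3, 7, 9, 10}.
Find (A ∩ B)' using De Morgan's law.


U = {1, 2, 3, 4, 5, 6, 7, 8, 9, 10, 11}
A = {1, 4, 7, 11}, B = {3, 7, 9, 10}
A ∩ B = {7}
(A ∩ B)' = U \ (A ∩ B) = {1, 2, 3, 4, 5, 6, 8, 9, 10, 11}
Verification via A' ∪ B': A' = {2, 3, 5, 6, 8, 9, 10}, B' = {1, 2, 4, 5, 6, 8, 11}
A' ∪ B' = {1, 2, 3, 4, 5, 6, 8, 9, 10, 11} ✓

{1, 2, 3, 4, 5, 6, 8, 9, 10, 11}


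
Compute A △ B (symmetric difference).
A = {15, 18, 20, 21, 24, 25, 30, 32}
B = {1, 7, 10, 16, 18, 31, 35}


Set A = {15, 18, 20, 21, 24, 25, 30, 32}
Set B = {1, 7, 10, 16, 18, 31, 35}
A △ B = (A \ B) ∪ (B \ A)
Elements in A but not B: {15, 20, 21, 24, 25, 30, 32}
Elements in B but not A: {1, 7, 10, 16, 31, 35}
A △ B = {1, 7, 10, 15, 16, 20, 21, 24, 25, 30, 31, 32, 35}

{1, 7, 10, 15, 16, 20, 21, 24, 25, 30, 31, 32, 35}


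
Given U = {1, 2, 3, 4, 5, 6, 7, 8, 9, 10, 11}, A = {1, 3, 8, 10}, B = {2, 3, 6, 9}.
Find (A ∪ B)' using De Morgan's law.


U = {1, 2, 3, 4, 5, 6, 7, 8, 9, 10, 11}
A = {1, 3, 8, 10}, B = {2, 3, 6, 9}
A ∪ B = {1, 2, 3, 6, 8, 9, 10}
(A ∪ B)' = U \ (A ∪ B) = {4, 5, 7, 11}
Verification via A' ∩ B': A' = {2, 4, 5, 6, 7, 9, 11}, B' = {1, 4, 5, 7, 8, 10, 11}
A' ∩ B' = {4, 5, 7, 11} ✓

{4, 5, 7, 11}


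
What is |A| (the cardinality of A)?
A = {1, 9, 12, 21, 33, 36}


Set A = {1, 9, 12, 21, 33, 36}
Listing elements: 1, 9, 12, 21, 33, 36
Counting: 6 elements
|A| = 6

6


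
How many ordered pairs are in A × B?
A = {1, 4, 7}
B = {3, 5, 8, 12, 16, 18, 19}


Set A = {1, 4, 7} has 3 elements.
Set B = {3, 5, 8, 12, 16, 18, 19} has 7 elements.
|A × B| = |A| × |B| = 3 × 7 = 21

21


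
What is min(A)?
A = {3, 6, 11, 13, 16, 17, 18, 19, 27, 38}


Set A = {3, 6, 11, 13, 16, 17, 18, 19, 27, 38}
Elements in ascending order: 3, 6, 11, 13, 16, 17, 18, 19, 27, 38
The smallest element is 3.

3


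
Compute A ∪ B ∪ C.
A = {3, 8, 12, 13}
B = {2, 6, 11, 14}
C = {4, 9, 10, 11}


Set A = {3, 8, 12, 13}
Set B = {2, 6, 11, 14}
Set C = {4, 9, 10, 11}
First, A ∪ B = {2, 3, 6, 8, 11, 12, 13, 14}
Then, (A ∪ B) ∪ C = {2, 3, 4, 6, 8, 9, 10, 11, 12, 13, 14}

{2, 3, 4, 6, 8, 9, 10, 11, 12, 13, 14}


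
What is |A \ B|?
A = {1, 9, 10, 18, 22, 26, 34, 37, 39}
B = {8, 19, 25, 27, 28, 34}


Set A = {1, 9, 10, 18, 22, 26, 34, 37, 39}
Set B = {8, 19, 25, 27, 28, 34}
A \ B = {1, 9, 10, 18, 22, 26, 37, 39}
|A \ B| = 8

8


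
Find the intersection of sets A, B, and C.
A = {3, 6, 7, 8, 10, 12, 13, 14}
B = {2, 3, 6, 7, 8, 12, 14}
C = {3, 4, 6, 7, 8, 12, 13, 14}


Set A = {3, 6, 7, 8, 10, 12, 13, 14}
Set B = {2, 3, 6, 7, 8, 12, 14}
Set C = {3, 4, 6, 7, 8, 12, 13, 14}
First, A ∩ B = {3, 6, 7, 8, 12, 14}
Then, (A ∩ B) ∩ C = {3, 6, 7, 8, 12, 14}

{3, 6, 7, 8, 12, 14}


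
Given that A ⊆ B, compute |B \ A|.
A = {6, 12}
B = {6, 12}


Set A = {6, 12}, |A| = 2
Set B = {6, 12}, |B| = 2
Since A ⊆ B: B \ A = {}
|B| - |A| = 2 - 2 = 0

0


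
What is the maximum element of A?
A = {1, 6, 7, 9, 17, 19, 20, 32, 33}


Set A = {1, 6, 7, 9, 17, 19, 20, 32, 33}
Elements in ascending order: 1, 6, 7, 9, 17, 19, 20, 32, 33
The largest element is 33.

33


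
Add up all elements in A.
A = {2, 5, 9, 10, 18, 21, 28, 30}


Set A = {2, 5, 9, 10, 18, 21, 28, 30}
Sum = 2 + 5 + 9 + 10 + 18 + 21 + 28 + 30 = 123

123


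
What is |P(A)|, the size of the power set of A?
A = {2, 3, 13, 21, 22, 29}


Set A = {2, 3, 13, 21, 22, 29}
|A| = 6
The power set P(A) contains all subsets of A.
|P(A)| = 2^|A| = 2^6 = 64

64


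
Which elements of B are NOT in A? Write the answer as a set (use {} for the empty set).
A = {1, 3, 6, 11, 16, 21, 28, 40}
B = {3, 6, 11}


Set A = {1, 3, 6, 11, 16, 21, 28, 40}
Set B = {3, 6, 11}
Check each element of B against A:
3 ∈ A, 6 ∈ A, 11 ∈ A
Elements of B not in A: {}

{}


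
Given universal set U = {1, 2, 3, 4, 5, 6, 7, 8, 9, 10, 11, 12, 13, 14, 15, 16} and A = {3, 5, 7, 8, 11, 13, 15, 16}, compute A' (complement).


Universal set U = {1, 2, 3, 4, 5, 6, 7, 8, 9, 10, 11, 12, 13, 14, 15, 16}
Set A = {3, 5, 7, 8, 11, 13, 15, 16}
A' = U \ A = elements in U but not in A
Checking each element of U:
1 (not in A, include), 2 (not in A, include), 3 (in A, exclude), 4 (not in A, include), 5 (in A, exclude), 6 (not in A, include), 7 (in A, exclude), 8 (in A, exclude), 9 (not in A, include), 10 (not in A, include), 11 (in A, exclude), 12 (not in A, include), 13 (in A, exclude), 14 (not in A, include), 15 (in A, exclude), 16 (in A, exclude)
A' = {1, 2, 4, 6, 9, 10, 12, 14}

{1, 2, 4, 6, 9, 10, 12, 14}


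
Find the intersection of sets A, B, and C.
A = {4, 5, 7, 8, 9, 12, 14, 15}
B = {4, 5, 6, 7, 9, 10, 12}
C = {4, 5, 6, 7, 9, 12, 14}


Set A = {4, 5, 7, 8, 9, 12, 14, 15}
Set B = {4, 5, 6, 7, 9, 10, 12}
Set C = {4, 5, 6, 7, 9, 12, 14}
First, A ∩ B = {4, 5, 7, 9, 12}
Then, (A ∩ B) ∩ C = {4, 5, 7, 9, 12}

{4, 5, 7, 9, 12}


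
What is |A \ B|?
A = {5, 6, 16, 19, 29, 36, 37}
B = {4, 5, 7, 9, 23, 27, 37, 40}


Set A = {5, 6, 16, 19, 29, 36, 37}
Set B = {4, 5, 7, 9, 23, 27, 37, 40}
A \ B = {6, 16, 19, 29, 36}
|A \ B| = 5

5


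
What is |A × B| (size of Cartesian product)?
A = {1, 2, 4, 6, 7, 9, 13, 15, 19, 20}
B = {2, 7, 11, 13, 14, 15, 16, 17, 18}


Set A = {1, 2, 4, 6, 7, 9, 13, 15, 19, 20} has 10 elements.
Set B = {2, 7, 11, 13, 14, 15, 16, 17, 18} has 9 elements.
|A × B| = |A| × |B| = 10 × 9 = 90

90


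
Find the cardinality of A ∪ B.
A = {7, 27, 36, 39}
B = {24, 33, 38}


Set A = {7, 27, 36, 39}, |A| = 4
Set B = {24, 33, 38}, |B| = 3
A ∩ B = {}, |A ∩ B| = 0
|A ∪ B| = |A| + |B| - |A ∩ B| = 4 + 3 - 0 = 7

7


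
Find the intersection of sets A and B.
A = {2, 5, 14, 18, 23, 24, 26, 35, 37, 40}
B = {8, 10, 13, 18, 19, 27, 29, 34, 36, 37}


Set A = {2, 5, 14, 18, 23, 24, 26, 35, 37, 40}
Set B = {8, 10, 13, 18, 19, 27, 29, 34, 36, 37}
A ∩ B includes only elements in both sets.
Check each element of A against B:
2 ✗, 5 ✗, 14 ✗, 18 ✓, 23 ✗, 24 ✗, 26 ✗, 35 ✗, 37 ✓, 40 ✗
A ∩ B = {18, 37}

{18, 37}


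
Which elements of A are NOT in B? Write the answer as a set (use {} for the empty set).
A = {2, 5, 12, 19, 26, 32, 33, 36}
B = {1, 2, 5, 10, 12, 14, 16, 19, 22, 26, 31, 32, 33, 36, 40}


Set A = {2, 5, 12, 19, 26, 32, 33, 36}
Set B = {1, 2, 5, 10, 12, 14, 16, 19, 22, 26, 31, 32, 33, 36, 40}
Check each element of A against B:
2 ∈ B, 5 ∈ B, 12 ∈ B, 19 ∈ B, 26 ∈ B, 32 ∈ B, 33 ∈ B, 36 ∈ B
Elements of A not in B: {}

{}


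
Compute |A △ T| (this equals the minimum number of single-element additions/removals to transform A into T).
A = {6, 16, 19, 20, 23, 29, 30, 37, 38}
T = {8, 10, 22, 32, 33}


Set A = {6, 16, 19, 20, 23, 29, 30, 37, 38}
Set T = {8, 10, 22, 32, 33}
Elements to remove from A (in A, not in T): {6, 16, 19, 20, 23, 29, 30, 37, 38} → 9 removals
Elements to add to A (in T, not in A): {8, 10, 22, 32, 33} → 5 additions
Total edits = 9 + 5 = 14

14


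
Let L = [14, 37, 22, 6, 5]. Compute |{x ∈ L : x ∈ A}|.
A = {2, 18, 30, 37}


Set A = {2, 18, 30, 37}
Candidates: [14, 37, 22, 6, 5]
Check each candidate:
14 ∉ A, 37 ∈ A, 22 ∉ A, 6 ∉ A, 5 ∉ A
Count of candidates in A: 1

1


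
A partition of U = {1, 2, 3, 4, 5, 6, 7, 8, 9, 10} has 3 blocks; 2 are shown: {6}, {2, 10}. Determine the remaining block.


U = {1, 2, 3, 4, 5, 6, 7, 8, 9, 10}
Shown blocks: {6}, {2, 10}
A partition's blocks are pairwise disjoint and cover U, so the missing block = U \ (union of shown blocks).
Union of shown blocks: {2, 6, 10}
Missing block = U \ (union) = {1, 3, 4, 5, 7, 8, 9}

{1, 3, 4, 5, 7, 8, 9}


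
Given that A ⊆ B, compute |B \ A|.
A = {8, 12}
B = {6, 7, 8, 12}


Set A = {8, 12}, |A| = 2
Set B = {6, 7, 8, 12}, |B| = 4
Since A ⊆ B: B \ A = {6, 7}
|B| - |A| = 4 - 2 = 2

2


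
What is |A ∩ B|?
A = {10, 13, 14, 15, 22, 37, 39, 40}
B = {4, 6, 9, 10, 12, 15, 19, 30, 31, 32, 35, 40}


Set A = {10, 13, 14, 15, 22, 37, 39, 40}
Set B = {4, 6, 9, 10, 12, 15, 19, 30, 31, 32, 35, 40}
A ∩ B = {10, 15, 40}
|A ∩ B| = 3

3


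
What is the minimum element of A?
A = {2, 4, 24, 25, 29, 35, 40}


Set A = {2, 4, 24, 25, 29, 35, 40}
Elements in ascending order: 2, 4, 24, 25, 29, 35, 40
The smallest element is 2.

2


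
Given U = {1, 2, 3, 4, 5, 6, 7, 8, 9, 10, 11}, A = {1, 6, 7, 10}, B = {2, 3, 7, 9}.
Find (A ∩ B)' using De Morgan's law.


U = {1, 2, 3, 4, 5, 6, 7, 8, 9, 10, 11}
A = {1, 6, 7, 10}, B = {2, 3, 7, 9}
A ∩ B = {7}
(A ∩ B)' = U \ (A ∩ B) = {1, 2, 3, 4, 5, 6, 8, 9, 10, 11}
Verification via A' ∪ B': A' = {2, 3, 4, 5, 8, 9, 11}, B' = {1, 4, 5, 6, 8, 10, 11}
A' ∪ B' = {1, 2, 3, 4, 5, 6, 8, 9, 10, 11} ✓

{1, 2, 3, 4, 5, 6, 8, 9, 10, 11}


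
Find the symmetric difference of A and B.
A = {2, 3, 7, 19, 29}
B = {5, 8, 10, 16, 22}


Set A = {2, 3, 7, 19, 29}
Set B = {5, 8, 10, 16, 22}
A △ B = (A \ B) ∪ (B \ A)
Elements in A but not B: {2, 3, 7, 19, 29}
Elements in B but not A: {5, 8, 10, 16, 22}
A △ B = {2, 3, 5, 7, 8, 10, 16, 19, 22, 29}

{2, 3, 5, 7, 8, 10, 16, 19, 22, 29}


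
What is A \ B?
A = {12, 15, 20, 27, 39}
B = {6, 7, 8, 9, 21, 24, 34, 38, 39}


Set A = {12, 15, 20, 27, 39}
Set B = {6, 7, 8, 9, 21, 24, 34, 38, 39}
A \ B includes elements in A that are not in B.
Check each element of A:
12 (not in B, keep), 15 (not in B, keep), 20 (not in B, keep), 27 (not in B, keep), 39 (in B, remove)
A \ B = {12, 15, 20, 27}

{12, 15, 20, 27}


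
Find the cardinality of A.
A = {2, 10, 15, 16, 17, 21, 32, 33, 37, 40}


Set A = {2, 10, 15, 16, 17, 21, 32, 33, 37, 40}
Listing elements: 2, 10, 15, 16, 17, 21, 32, 33, 37, 40
Counting: 10 elements
|A| = 10

10


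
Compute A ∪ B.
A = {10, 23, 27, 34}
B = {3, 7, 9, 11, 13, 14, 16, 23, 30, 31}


Set A = {10, 23, 27, 34}
Set B = {3, 7, 9, 11, 13, 14, 16, 23, 30, 31}
A ∪ B includes all elements in either set.
Elements from A: {10, 23, 27, 34}
Elements from B not already included: {3, 7, 9, 11, 13, 14, 16, 30, 31}
A ∪ B = {3, 7, 9, 10, 11, 13, 14, 16, 23, 27, 30, 31, 34}

{3, 7, 9, 10, 11, 13, 14, 16, 23, 27, 30, 31, 34}


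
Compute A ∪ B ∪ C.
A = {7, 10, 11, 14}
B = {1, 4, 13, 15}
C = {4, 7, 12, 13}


Set A = {7, 10, 11, 14}
Set B = {1, 4, 13, 15}
Set C = {4, 7, 12, 13}
First, A ∪ B = {1, 4, 7, 10, 11, 13, 14, 15}
Then, (A ∪ B) ∪ C = {1, 4, 7, 10, 11, 12, 13, 14, 15}

{1, 4, 7, 10, 11, 12, 13, 14, 15}


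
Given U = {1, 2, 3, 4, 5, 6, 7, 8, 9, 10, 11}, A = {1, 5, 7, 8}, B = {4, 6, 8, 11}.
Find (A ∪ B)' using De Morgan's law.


U = {1, 2, 3, 4, 5, 6, 7, 8, 9, 10, 11}
A = {1, 5, 7, 8}, B = {4, 6, 8, 11}
A ∪ B = {1, 4, 5, 6, 7, 8, 11}
(A ∪ B)' = U \ (A ∪ B) = {2, 3, 9, 10}
Verification via A' ∩ B': A' = {2, 3, 4, 6, 9, 10, 11}, B' = {1, 2, 3, 5, 7, 9, 10}
A' ∩ B' = {2, 3, 9, 10} ✓

{2, 3, 9, 10}


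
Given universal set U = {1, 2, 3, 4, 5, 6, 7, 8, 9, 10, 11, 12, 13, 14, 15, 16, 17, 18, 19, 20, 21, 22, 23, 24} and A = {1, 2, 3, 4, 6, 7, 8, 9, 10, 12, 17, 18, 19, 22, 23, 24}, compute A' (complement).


Universal set U = {1, 2, 3, 4, 5, 6, 7, 8, 9, 10, 11, 12, 13, 14, 15, 16, 17, 18, 19, 20, 21, 22, 23, 24}
Set A = {1, 2, 3, 4, 6, 7, 8, 9, 10, 12, 17, 18, 19, 22, 23, 24}
A' = U \ A = elements in U but not in A
Checking each element of U:
1 (in A, exclude), 2 (in A, exclude), 3 (in A, exclude), 4 (in A, exclude), 5 (not in A, include), 6 (in A, exclude), 7 (in A, exclude), 8 (in A, exclude), 9 (in A, exclude), 10 (in A, exclude), 11 (not in A, include), 12 (in A, exclude), 13 (not in A, include), 14 (not in A, include), 15 (not in A, include), 16 (not in A, include), 17 (in A, exclude), 18 (in A, exclude), 19 (in A, exclude), 20 (not in A, include), 21 (not in A, include), 22 (in A, exclude), 23 (in A, exclude), 24 (in A, exclude)
A' = {5, 11, 13, 14, 15, 16, 20, 21}

{5, 11, 13, 14, 15, 16, 20, 21}


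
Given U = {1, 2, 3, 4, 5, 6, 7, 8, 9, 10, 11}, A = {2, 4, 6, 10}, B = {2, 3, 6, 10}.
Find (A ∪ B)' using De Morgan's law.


U = {1, 2, 3, 4, 5, 6, 7, 8, 9, 10, 11}
A = {2, 4, 6, 10}, B = {2, 3, 6, 10}
A ∪ B = {2, 3, 4, 6, 10}
(A ∪ B)' = U \ (A ∪ B) = {1, 5, 7, 8, 9, 11}
Verification via A' ∩ B': A' = {1, 3, 5, 7, 8, 9, 11}, B' = {1, 4, 5, 7, 8, 9, 11}
A' ∩ B' = {1, 5, 7, 8, 9, 11} ✓

{1, 5, 7, 8, 9, 11}


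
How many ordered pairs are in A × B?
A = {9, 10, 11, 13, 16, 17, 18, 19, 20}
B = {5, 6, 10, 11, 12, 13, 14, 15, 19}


Set A = {9, 10, 11, 13, 16, 17, 18, 19, 20} has 9 elements.
Set B = {5, 6, 10, 11, 12, 13, 14, 15, 19} has 9 elements.
|A × B| = |A| × |B| = 9 × 9 = 81

81


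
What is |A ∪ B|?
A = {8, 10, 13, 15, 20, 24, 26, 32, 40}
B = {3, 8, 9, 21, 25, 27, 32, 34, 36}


Set A = {8, 10, 13, 15, 20, 24, 26, 32, 40}, |A| = 9
Set B = {3, 8, 9, 21, 25, 27, 32, 34, 36}, |B| = 9
A ∩ B = {8, 32}, |A ∩ B| = 2
|A ∪ B| = |A| + |B| - |A ∩ B| = 9 + 9 - 2 = 16

16


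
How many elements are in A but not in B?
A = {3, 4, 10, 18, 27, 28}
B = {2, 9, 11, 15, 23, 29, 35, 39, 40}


Set A = {3, 4, 10, 18, 27, 28}
Set B = {2, 9, 11, 15, 23, 29, 35, 39, 40}
A \ B = {3, 4, 10, 18, 27, 28}
|A \ B| = 6

6


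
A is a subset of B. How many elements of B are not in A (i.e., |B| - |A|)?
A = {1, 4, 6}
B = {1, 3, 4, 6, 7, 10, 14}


Set A = {1, 4, 6}, |A| = 3
Set B = {1, 3, 4, 6, 7, 10, 14}, |B| = 7
Since A ⊆ B: B \ A = {3, 7, 10, 14}
|B| - |A| = 7 - 3 = 4

4


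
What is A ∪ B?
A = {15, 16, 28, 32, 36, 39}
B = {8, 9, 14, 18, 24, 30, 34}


Set A = {15, 16, 28, 32, 36, 39}
Set B = {8, 9, 14, 18, 24, 30, 34}
A ∪ B includes all elements in either set.
Elements from A: {15, 16, 28, 32, 36, 39}
Elements from B not already included: {8, 9, 14, 18, 24, 30, 34}
A ∪ B = {8, 9, 14, 15, 16, 18, 24, 28, 30, 32, 34, 36, 39}

{8, 9, 14, 15, 16, 18, 24, 28, 30, 32, 34, 36, 39}


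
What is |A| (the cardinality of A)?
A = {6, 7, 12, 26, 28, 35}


Set A = {6, 7, 12, 26, 28, 35}
Listing elements: 6, 7, 12, 26, 28, 35
Counting: 6 elements
|A| = 6

6


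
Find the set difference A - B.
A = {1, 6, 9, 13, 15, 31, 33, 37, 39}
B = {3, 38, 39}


Set A = {1, 6, 9, 13, 15, 31, 33, 37, 39}
Set B = {3, 38, 39}
A \ B includes elements in A that are not in B.
Check each element of A:
1 (not in B, keep), 6 (not in B, keep), 9 (not in B, keep), 13 (not in B, keep), 15 (not in B, keep), 31 (not in B, keep), 33 (not in B, keep), 37 (not in B, keep), 39 (in B, remove)
A \ B = {1, 6, 9, 13, 15, 31, 33, 37}

{1, 6, 9, 13, 15, 31, 33, 37}


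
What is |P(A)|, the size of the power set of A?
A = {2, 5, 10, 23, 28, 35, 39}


Set A = {2, 5, 10, 23, 28, 35, 39}
|A| = 7
The power set P(A) contains all subsets of A.
|P(A)| = 2^|A| = 2^7 = 128

128


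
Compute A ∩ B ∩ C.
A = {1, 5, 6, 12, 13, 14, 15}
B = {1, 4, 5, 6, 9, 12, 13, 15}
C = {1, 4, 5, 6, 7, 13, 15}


Set A = {1, 5, 6, 12, 13, 14, 15}
Set B = {1, 4, 5, 6, 9, 12, 13, 15}
Set C = {1, 4, 5, 6, 7, 13, 15}
First, A ∩ B = {1, 5, 6, 12, 13, 15}
Then, (A ∩ B) ∩ C = {1, 5, 6, 13, 15}

{1, 5, 6, 13, 15}


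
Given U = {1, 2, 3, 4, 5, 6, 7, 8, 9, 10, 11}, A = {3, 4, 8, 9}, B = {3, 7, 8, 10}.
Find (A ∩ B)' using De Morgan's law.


U = {1, 2, 3, 4, 5, 6, 7, 8, 9, 10, 11}
A = {3, 4, 8, 9}, B = {3, 7, 8, 10}
A ∩ B = {3, 8}
(A ∩ B)' = U \ (A ∩ B) = {1, 2, 4, 5, 6, 7, 9, 10, 11}
Verification via A' ∪ B': A' = {1, 2, 5, 6, 7, 10, 11}, B' = {1, 2, 4, 5, 6, 9, 11}
A' ∪ B' = {1, 2, 4, 5, 6, 7, 9, 10, 11} ✓

{1, 2, 4, 5, 6, 7, 9, 10, 11}


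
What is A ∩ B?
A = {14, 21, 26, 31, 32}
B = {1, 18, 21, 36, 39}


Set A = {14, 21, 26, 31, 32}
Set B = {1, 18, 21, 36, 39}
A ∩ B includes only elements in both sets.
Check each element of A against B:
14 ✗, 21 ✓, 26 ✗, 31 ✗, 32 ✗
A ∩ B = {21}

{21}


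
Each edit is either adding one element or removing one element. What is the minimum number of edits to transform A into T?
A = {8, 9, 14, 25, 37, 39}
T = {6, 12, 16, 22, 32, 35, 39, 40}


Set A = {8, 9, 14, 25, 37, 39}
Set T = {6, 12, 16, 22, 32, 35, 39, 40}
Elements to remove from A (in A, not in T): {8, 9, 14, 25, 37} → 5 removals
Elements to add to A (in T, not in A): {6, 12, 16, 22, 32, 35, 40} → 7 additions
Total edits = 5 + 7 = 12

12


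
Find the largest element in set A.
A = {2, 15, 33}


Set A = {2, 15, 33}
Elements in ascending order: 2, 15, 33
The largest element is 33.

33


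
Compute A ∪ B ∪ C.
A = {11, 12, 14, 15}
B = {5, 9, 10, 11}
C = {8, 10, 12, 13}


Set A = {11, 12, 14, 15}
Set B = {5, 9, 10, 11}
Set C = {8, 10, 12, 13}
First, A ∪ B = {5, 9, 10, 11, 12, 14, 15}
Then, (A ∪ B) ∪ C = {5, 8, 9, 10, 11, 12, 13, 14, 15}

{5, 8, 9, 10, 11, 12, 13, 14, 15}


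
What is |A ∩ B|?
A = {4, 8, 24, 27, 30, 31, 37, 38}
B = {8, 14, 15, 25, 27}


Set A = {4, 8, 24, 27, 30, 31, 37, 38}
Set B = {8, 14, 15, 25, 27}
A ∩ B = {8, 27}
|A ∩ B| = 2

2


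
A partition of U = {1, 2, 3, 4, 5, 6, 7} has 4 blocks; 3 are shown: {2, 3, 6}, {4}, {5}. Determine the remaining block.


U = {1, 2, 3, 4, 5, 6, 7}
Shown blocks: {2, 3, 6}, {4}, {5}
A partition's blocks are pairwise disjoint and cover U, so the missing block = U \ (union of shown blocks).
Union of shown blocks: {2, 3, 4, 5, 6}
Missing block = U \ (union) = {1, 7}

{1, 7}


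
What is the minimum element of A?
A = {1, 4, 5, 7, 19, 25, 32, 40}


Set A = {1, 4, 5, 7, 19, 25, 32, 40}
Elements in ascending order: 1, 4, 5, 7, 19, 25, 32, 40
The smallest element is 1.

1


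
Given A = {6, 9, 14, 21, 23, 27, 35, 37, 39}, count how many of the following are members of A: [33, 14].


Set A = {6, 9, 14, 21, 23, 27, 35, 37, 39}
Candidates: [33, 14]
Check each candidate:
33 ∉ A, 14 ∈ A
Count of candidates in A: 1

1


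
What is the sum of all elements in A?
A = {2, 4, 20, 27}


Set A = {2, 4, 20, 27}
Sum = 2 + 4 + 20 + 27 = 53

53


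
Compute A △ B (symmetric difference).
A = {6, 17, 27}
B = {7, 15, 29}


Set A = {6, 17, 27}
Set B = {7, 15, 29}
A △ B = (A \ B) ∪ (B \ A)
Elements in A but not B: {6, 17, 27}
Elements in B but not A: {7, 15, 29}
A △ B = {6, 7, 15, 17, 27, 29}

{6, 7, 15, 17, 27, 29}


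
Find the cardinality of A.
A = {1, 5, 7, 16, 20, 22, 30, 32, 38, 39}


Set A = {1, 5, 7, 16, 20, 22, 30, 32, 38, 39}
Listing elements: 1, 5, 7, 16, 20, 22, 30, 32, 38, 39
Counting: 10 elements
|A| = 10

10


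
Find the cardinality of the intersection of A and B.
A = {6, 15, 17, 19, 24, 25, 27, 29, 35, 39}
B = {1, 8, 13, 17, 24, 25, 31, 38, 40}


Set A = {6, 15, 17, 19, 24, 25, 27, 29, 35, 39}
Set B = {1, 8, 13, 17, 24, 25, 31, 38, 40}
A ∩ B = {17, 24, 25}
|A ∩ B| = 3

3


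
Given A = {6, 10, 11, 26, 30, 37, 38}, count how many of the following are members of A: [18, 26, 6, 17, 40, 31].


Set A = {6, 10, 11, 26, 30, 37, 38}
Candidates: [18, 26, 6, 17, 40, 31]
Check each candidate:
18 ∉ A, 26 ∈ A, 6 ∈ A, 17 ∉ A, 40 ∉ A, 31 ∉ A
Count of candidates in A: 2

2


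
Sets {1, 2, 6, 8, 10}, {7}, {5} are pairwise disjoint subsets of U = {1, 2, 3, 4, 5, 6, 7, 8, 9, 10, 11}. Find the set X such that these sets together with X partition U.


U = {1, 2, 3, 4, 5, 6, 7, 8, 9, 10, 11}
Shown blocks: {1, 2, 6, 8, 10}, {7}, {5}
A partition's blocks are pairwise disjoint and cover U, so the missing block = U \ (union of shown blocks).
Union of shown blocks: {1, 2, 5, 6, 7, 8, 10}
Missing block = U \ (union) = {3, 4, 9, 11}

{3, 4, 9, 11}


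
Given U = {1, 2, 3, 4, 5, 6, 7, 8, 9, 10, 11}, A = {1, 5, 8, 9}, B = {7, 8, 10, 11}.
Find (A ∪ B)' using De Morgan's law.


U = {1, 2, 3, 4, 5, 6, 7, 8, 9, 10, 11}
A = {1, 5, 8, 9}, B = {7, 8, 10, 11}
A ∪ B = {1, 5, 7, 8, 9, 10, 11}
(A ∪ B)' = U \ (A ∪ B) = {2, 3, 4, 6}
Verification via A' ∩ B': A' = {2, 3, 4, 6, 7, 10, 11}, B' = {1, 2, 3, 4, 5, 6, 9}
A' ∩ B' = {2, 3, 4, 6} ✓

{2, 3, 4, 6}


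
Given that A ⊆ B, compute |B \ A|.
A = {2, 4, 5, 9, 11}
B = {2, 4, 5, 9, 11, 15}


Set A = {2, 4, 5, 9, 11}, |A| = 5
Set B = {2, 4, 5, 9, 11, 15}, |B| = 6
Since A ⊆ B: B \ A = {15}
|B| - |A| = 6 - 5 = 1

1


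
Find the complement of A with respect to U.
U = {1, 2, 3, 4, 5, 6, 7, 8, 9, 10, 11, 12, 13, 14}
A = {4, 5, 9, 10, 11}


Universal set U = {1, 2, 3, 4, 5, 6, 7, 8, 9, 10, 11, 12, 13, 14}
Set A = {4, 5, 9, 10, 11}
A' = U \ A = elements in U but not in A
Checking each element of U:
1 (not in A, include), 2 (not in A, include), 3 (not in A, include), 4 (in A, exclude), 5 (in A, exclude), 6 (not in A, include), 7 (not in A, include), 8 (not in A, include), 9 (in A, exclude), 10 (in A, exclude), 11 (in A, exclude), 12 (not in A, include), 13 (not in A, include), 14 (not in A, include)
A' = {1, 2, 3, 6, 7, 8, 12, 13, 14}

{1, 2, 3, 6, 7, 8, 12, 13, 14}


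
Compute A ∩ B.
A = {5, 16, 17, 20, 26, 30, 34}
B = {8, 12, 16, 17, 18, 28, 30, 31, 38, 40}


Set A = {5, 16, 17, 20, 26, 30, 34}
Set B = {8, 12, 16, 17, 18, 28, 30, 31, 38, 40}
A ∩ B includes only elements in both sets.
Check each element of A against B:
5 ✗, 16 ✓, 17 ✓, 20 ✗, 26 ✗, 30 ✓, 34 ✗
A ∩ B = {16, 17, 30}

{16, 17, 30}


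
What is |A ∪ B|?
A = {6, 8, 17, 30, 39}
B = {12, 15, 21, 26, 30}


Set A = {6, 8, 17, 30, 39}, |A| = 5
Set B = {12, 15, 21, 26, 30}, |B| = 5
A ∩ B = {30}, |A ∩ B| = 1
|A ∪ B| = |A| + |B| - |A ∩ B| = 5 + 5 - 1 = 9

9


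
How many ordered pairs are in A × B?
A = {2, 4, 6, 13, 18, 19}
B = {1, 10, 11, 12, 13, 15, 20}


Set A = {2, 4, 6, 13, 18, 19} has 6 elements.
Set B = {1, 10, 11, 12, 13, 15, 20} has 7 elements.
|A × B| = |A| × |B| = 6 × 7 = 42

42


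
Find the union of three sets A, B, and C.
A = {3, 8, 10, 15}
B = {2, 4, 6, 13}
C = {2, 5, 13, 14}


Set A = {3, 8, 10, 15}
Set B = {2, 4, 6, 13}
Set C = {2, 5, 13, 14}
First, A ∪ B = {2, 3, 4, 6, 8, 10, 13, 15}
Then, (A ∪ B) ∪ C = {2, 3, 4, 5, 6, 8, 10, 13, 14, 15}

{2, 3, 4, 5, 6, 8, 10, 13, 14, 15}


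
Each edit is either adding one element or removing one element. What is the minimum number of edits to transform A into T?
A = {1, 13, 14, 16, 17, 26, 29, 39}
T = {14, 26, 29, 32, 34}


Set A = {1, 13, 14, 16, 17, 26, 29, 39}
Set T = {14, 26, 29, 32, 34}
Elements to remove from A (in A, not in T): {1, 13, 16, 17, 39} → 5 removals
Elements to add to A (in T, not in A): {32, 34} → 2 additions
Total edits = 5 + 2 = 7

7


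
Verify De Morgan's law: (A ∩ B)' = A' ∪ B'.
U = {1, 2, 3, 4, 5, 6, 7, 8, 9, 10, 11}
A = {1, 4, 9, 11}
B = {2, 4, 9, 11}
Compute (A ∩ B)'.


U = {1, 2, 3, 4, 5, 6, 7, 8, 9, 10, 11}
A = {1, 4, 9, 11}, B = {2, 4, 9, 11}
A ∩ B = {4, 9, 11}
(A ∩ B)' = U \ (A ∩ B) = {1, 2, 3, 5, 6, 7, 8, 10}
Verification via A' ∪ B': A' = {2, 3, 5, 6, 7, 8, 10}, B' = {1, 3, 5, 6, 7, 8, 10}
A' ∪ B' = {1, 2, 3, 5, 6, 7, 8, 10} ✓

{1, 2, 3, 5, 6, 7, 8, 10}


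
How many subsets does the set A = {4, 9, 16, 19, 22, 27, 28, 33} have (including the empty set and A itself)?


Set A = {4, 9, 16, 19, 22, 27, 28, 33}
|A| = 8
The power set P(A) contains all subsets of A.
|P(A)| = 2^|A| = 2^8 = 256

256


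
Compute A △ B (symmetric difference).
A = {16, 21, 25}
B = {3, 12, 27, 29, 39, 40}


Set A = {16, 21, 25}
Set B = {3, 12, 27, 29, 39, 40}
A △ B = (A \ B) ∪ (B \ A)
Elements in A but not B: {16, 21, 25}
Elements in B but not A: {3, 12, 27, 29, 39, 40}
A △ B = {3, 12, 16, 21, 25, 27, 29, 39, 40}

{3, 12, 16, 21, 25, 27, 29, 39, 40}


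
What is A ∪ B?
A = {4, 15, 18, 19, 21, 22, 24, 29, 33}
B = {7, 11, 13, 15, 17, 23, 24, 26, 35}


Set A = {4, 15, 18, 19, 21, 22, 24, 29, 33}
Set B = {7, 11, 13, 15, 17, 23, 24, 26, 35}
A ∪ B includes all elements in either set.
Elements from A: {4, 15, 18, 19, 21, 22, 24, 29, 33}
Elements from B not already included: {7, 11, 13, 17, 23, 26, 35}
A ∪ B = {4, 7, 11, 13, 15, 17, 18, 19, 21, 22, 23, 24, 26, 29, 33, 35}

{4, 7, 11, 13, 15, 17, 18, 19, 21, 22, 23, 24, 26, 29, 33, 35}


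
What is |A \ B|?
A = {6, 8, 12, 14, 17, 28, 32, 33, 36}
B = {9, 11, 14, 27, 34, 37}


Set A = {6, 8, 12, 14, 17, 28, 32, 33, 36}
Set B = {9, 11, 14, 27, 34, 37}
A \ B = {6, 8, 12, 17, 28, 32, 33, 36}
|A \ B| = 8

8


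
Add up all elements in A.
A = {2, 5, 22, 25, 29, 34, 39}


Set A = {2, 5, 22, 25, 29, 34, 39}
Sum = 2 + 5 + 22 + 25 + 29 + 34 + 39 = 156

156


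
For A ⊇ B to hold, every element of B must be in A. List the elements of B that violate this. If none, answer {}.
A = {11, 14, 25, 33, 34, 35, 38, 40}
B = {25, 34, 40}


Set A = {11, 14, 25, 33, 34, 35, 38, 40}
Set B = {25, 34, 40}
Check each element of B against A:
25 ∈ A, 34 ∈ A, 40 ∈ A
Elements of B not in A: {}

{}


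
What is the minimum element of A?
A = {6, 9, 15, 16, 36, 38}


Set A = {6, 9, 15, 16, 36, 38}
Elements in ascending order: 6, 9, 15, 16, 36, 38
The smallest element is 6.

6


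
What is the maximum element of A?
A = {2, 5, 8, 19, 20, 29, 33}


Set A = {2, 5, 8, 19, 20, 29, 33}
Elements in ascending order: 2, 5, 8, 19, 20, 29, 33
The largest element is 33.

33


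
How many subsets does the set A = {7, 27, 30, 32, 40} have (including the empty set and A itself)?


Set A = {7, 27, 30, 32, 40}
|A| = 5
The power set P(A) contains all subsets of A.
|P(A)| = 2^|A| = 2^5 = 32

32


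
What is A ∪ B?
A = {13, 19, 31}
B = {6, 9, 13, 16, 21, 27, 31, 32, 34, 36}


Set A = {13, 19, 31}
Set B = {6, 9, 13, 16, 21, 27, 31, 32, 34, 36}
A ∪ B includes all elements in either set.
Elements from A: {13, 19, 31}
Elements from B not already included: {6, 9, 16, 21, 27, 32, 34, 36}
A ∪ B = {6, 9, 13, 16, 19, 21, 27, 31, 32, 34, 36}

{6, 9, 13, 16, 19, 21, 27, 31, 32, 34, 36}


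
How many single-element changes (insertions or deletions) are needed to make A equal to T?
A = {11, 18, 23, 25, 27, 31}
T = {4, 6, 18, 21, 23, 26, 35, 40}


Set A = {11, 18, 23, 25, 27, 31}
Set T = {4, 6, 18, 21, 23, 26, 35, 40}
Elements to remove from A (in A, not in T): {11, 25, 27, 31} → 4 removals
Elements to add to A (in T, not in A): {4, 6, 21, 26, 35, 40} → 6 additions
Total edits = 4 + 6 = 10

10


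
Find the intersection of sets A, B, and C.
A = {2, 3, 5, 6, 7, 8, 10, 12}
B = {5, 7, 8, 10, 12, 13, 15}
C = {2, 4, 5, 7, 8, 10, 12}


Set A = {2, 3, 5, 6, 7, 8, 10, 12}
Set B = {5, 7, 8, 10, 12, 13, 15}
Set C = {2, 4, 5, 7, 8, 10, 12}
First, A ∩ B = {5, 7, 8, 10, 12}
Then, (A ∩ B) ∩ C = {5, 7, 8, 10, 12}

{5, 7, 8, 10, 12}


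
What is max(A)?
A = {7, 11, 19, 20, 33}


Set A = {7, 11, 19, 20, 33}
Elements in ascending order: 7, 11, 19, 20, 33
The largest element is 33.

33


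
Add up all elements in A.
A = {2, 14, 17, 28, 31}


Set A = {2, 14, 17, 28, 31}
Sum = 2 + 14 + 17 + 28 + 31 = 92

92


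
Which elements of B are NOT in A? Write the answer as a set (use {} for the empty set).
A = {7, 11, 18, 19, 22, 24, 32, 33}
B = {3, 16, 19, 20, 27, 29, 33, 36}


Set A = {7, 11, 18, 19, 22, 24, 32, 33}
Set B = {3, 16, 19, 20, 27, 29, 33, 36}
Check each element of B against A:
3 ∉ A (include), 16 ∉ A (include), 19 ∈ A, 20 ∉ A (include), 27 ∉ A (include), 29 ∉ A (include), 33 ∈ A, 36 ∉ A (include)
Elements of B not in A: {3, 16, 20, 27, 29, 36}

{3, 16, 20, 27, 29, 36}


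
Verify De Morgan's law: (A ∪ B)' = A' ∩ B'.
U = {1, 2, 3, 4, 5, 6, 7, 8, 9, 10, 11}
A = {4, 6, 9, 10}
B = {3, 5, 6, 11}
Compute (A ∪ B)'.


U = {1, 2, 3, 4, 5, 6, 7, 8, 9, 10, 11}
A = {4, 6, 9, 10}, B = {3, 5, 6, 11}
A ∪ B = {3, 4, 5, 6, 9, 10, 11}
(A ∪ B)' = U \ (A ∪ B) = {1, 2, 7, 8}
Verification via A' ∩ B': A' = {1, 2, 3, 5, 7, 8, 11}, B' = {1, 2, 4, 7, 8, 9, 10}
A' ∩ B' = {1, 2, 7, 8} ✓

{1, 2, 7, 8}


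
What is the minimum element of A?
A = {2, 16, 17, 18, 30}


Set A = {2, 16, 17, 18, 30}
Elements in ascending order: 2, 16, 17, 18, 30
The smallest element is 2.

2


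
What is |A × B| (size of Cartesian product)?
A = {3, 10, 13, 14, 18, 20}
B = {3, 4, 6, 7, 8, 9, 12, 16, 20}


Set A = {3, 10, 13, 14, 18, 20} has 6 elements.
Set B = {3, 4, 6, 7, 8, 9, 12, 16, 20} has 9 elements.
|A × B| = |A| × |B| = 6 × 9 = 54

54


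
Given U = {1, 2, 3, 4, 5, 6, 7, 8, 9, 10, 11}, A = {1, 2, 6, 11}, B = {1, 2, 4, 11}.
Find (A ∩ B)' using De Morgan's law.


U = {1, 2, 3, 4, 5, 6, 7, 8, 9, 10, 11}
A = {1, 2, 6, 11}, B = {1, 2, 4, 11}
A ∩ B = {1, 2, 11}
(A ∩ B)' = U \ (A ∩ B) = {3, 4, 5, 6, 7, 8, 9, 10}
Verification via A' ∪ B': A' = {3, 4, 5, 7, 8, 9, 10}, B' = {3, 5, 6, 7, 8, 9, 10}
A' ∪ B' = {3, 4, 5, 6, 7, 8, 9, 10} ✓

{3, 4, 5, 6, 7, 8, 9, 10}


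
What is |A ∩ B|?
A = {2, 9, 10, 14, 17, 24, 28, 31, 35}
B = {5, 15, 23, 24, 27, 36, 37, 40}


Set A = {2, 9, 10, 14, 17, 24, 28, 31, 35}
Set B = {5, 15, 23, 24, 27, 36, 37, 40}
A ∩ B = {24}
|A ∩ B| = 1

1


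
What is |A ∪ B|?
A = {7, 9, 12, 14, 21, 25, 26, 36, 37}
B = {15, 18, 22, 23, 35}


Set A = {7, 9, 12, 14, 21, 25, 26, 36, 37}, |A| = 9
Set B = {15, 18, 22, 23, 35}, |B| = 5
A ∩ B = {}, |A ∩ B| = 0
|A ∪ B| = |A| + |B| - |A ∩ B| = 9 + 5 - 0 = 14

14


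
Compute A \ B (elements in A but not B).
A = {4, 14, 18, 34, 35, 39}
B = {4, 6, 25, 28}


Set A = {4, 14, 18, 34, 35, 39}
Set B = {4, 6, 25, 28}
A \ B includes elements in A that are not in B.
Check each element of A:
4 (in B, remove), 14 (not in B, keep), 18 (not in B, keep), 34 (not in B, keep), 35 (not in B, keep), 39 (not in B, keep)
A \ B = {14, 18, 34, 35, 39}

{14, 18, 34, 35, 39}


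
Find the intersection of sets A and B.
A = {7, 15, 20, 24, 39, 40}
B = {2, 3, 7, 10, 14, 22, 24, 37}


Set A = {7, 15, 20, 24, 39, 40}
Set B = {2, 3, 7, 10, 14, 22, 24, 37}
A ∩ B includes only elements in both sets.
Check each element of A against B:
7 ✓, 15 ✗, 20 ✗, 24 ✓, 39 ✗, 40 ✗
A ∩ B = {7, 24}

{7, 24}


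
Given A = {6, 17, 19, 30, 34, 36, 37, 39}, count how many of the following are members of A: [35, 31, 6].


Set A = {6, 17, 19, 30, 34, 36, 37, 39}
Candidates: [35, 31, 6]
Check each candidate:
35 ∉ A, 31 ∉ A, 6 ∈ A
Count of candidates in A: 1

1


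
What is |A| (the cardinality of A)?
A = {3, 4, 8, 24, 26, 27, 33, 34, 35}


Set A = {3, 4, 8, 24, 26, 27, 33, 34, 35}
Listing elements: 3, 4, 8, 24, 26, 27, 33, 34, 35
Counting: 9 elements
|A| = 9

9


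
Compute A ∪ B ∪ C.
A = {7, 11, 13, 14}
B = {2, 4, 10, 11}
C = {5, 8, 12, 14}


Set A = {7, 11, 13, 14}
Set B = {2, 4, 10, 11}
Set C = {5, 8, 12, 14}
First, A ∪ B = {2, 4, 7, 10, 11, 13, 14}
Then, (A ∪ B) ∪ C = {2, 4, 5, 7, 8, 10, 11, 12, 13, 14}

{2, 4, 5, 7, 8, 10, 11, 12, 13, 14}


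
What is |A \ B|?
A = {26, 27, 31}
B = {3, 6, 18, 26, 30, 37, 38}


Set A = {26, 27, 31}
Set B = {3, 6, 18, 26, 30, 37, 38}
A \ B = {27, 31}
|A \ B| = 2

2


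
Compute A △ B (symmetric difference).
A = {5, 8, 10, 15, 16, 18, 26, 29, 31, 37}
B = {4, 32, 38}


Set A = {5, 8, 10, 15, 16, 18, 26, 29, 31, 37}
Set B = {4, 32, 38}
A △ B = (A \ B) ∪ (B \ A)
Elements in A but not B: {5, 8, 10, 15, 16, 18, 26, 29, 31, 37}
Elements in B but not A: {4, 32, 38}
A △ B = {4, 5, 8, 10, 15, 16, 18, 26, 29, 31, 32, 37, 38}

{4, 5, 8, 10, 15, 16, 18, 26, 29, 31, 32, 37, 38}


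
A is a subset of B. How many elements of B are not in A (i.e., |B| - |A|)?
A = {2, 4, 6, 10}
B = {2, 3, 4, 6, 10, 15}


Set A = {2, 4, 6, 10}, |A| = 4
Set B = {2, 3, 4, 6, 10, 15}, |B| = 6
Since A ⊆ B: B \ A = {3, 15}
|B| - |A| = 6 - 4 = 2

2


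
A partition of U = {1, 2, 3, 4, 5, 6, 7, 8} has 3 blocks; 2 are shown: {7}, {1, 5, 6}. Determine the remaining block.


U = {1, 2, 3, 4, 5, 6, 7, 8}
Shown blocks: {7}, {1, 5, 6}
A partition's blocks are pairwise disjoint and cover U, so the missing block = U \ (union of shown blocks).
Union of shown blocks: {1, 5, 6, 7}
Missing block = U \ (union) = {2, 3, 4, 8}

{2, 3, 4, 8}


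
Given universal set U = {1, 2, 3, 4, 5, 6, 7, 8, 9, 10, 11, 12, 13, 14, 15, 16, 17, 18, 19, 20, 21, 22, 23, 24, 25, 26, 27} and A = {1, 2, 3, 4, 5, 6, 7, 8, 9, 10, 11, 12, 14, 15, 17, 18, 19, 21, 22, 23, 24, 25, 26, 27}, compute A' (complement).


Universal set U = {1, 2, 3, 4, 5, 6, 7, 8, 9, 10, 11, 12, 13, 14, 15, 16, 17, 18, 19, 20, 21, 22, 23, 24, 25, 26, 27}
Set A = {1, 2, 3, 4, 5, 6, 7, 8, 9, 10, 11, 12, 14, 15, 17, 18, 19, 21, 22, 23, 24, 25, 26, 27}
A' = U \ A = elements in U but not in A
Checking each element of U:
1 (in A, exclude), 2 (in A, exclude), 3 (in A, exclude), 4 (in A, exclude), 5 (in A, exclude), 6 (in A, exclude), 7 (in A, exclude), 8 (in A, exclude), 9 (in A, exclude), 10 (in A, exclude), 11 (in A, exclude), 12 (in A, exclude), 13 (not in A, include), 14 (in A, exclude), 15 (in A, exclude), 16 (not in A, include), 17 (in A, exclude), 18 (in A, exclude), 19 (in A, exclude), 20 (not in A, include), 21 (in A, exclude), 22 (in A, exclude), 23 (in A, exclude), 24 (in A, exclude), 25 (in A, exclude), 26 (in A, exclude), 27 (in A, exclude)
A' = {13, 16, 20}

{13, 16, 20}


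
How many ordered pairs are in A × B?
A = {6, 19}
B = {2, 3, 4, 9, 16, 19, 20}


Set A = {6, 19} has 2 elements.
Set B = {2, 3, 4, 9, 16, 19, 20} has 7 elements.
|A × B| = |A| × |B| = 2 × 7 = 14

14


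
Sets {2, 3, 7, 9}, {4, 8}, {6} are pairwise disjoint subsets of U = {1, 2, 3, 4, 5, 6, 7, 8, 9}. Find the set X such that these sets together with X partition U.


U = {1, 2, 3, 4, 5, 6, 7, 8, 9}
Shown blocks: {2, 3, 7, 9}, {4, 8}, {6}
A partition's blocks are pairwise disjoint and cover U, so the missing block = U \ (union of shown blocks).
Union of shown blocks: {2, 3, 4, 6, 7, 8, 9}
Missing block = U \ (union) = {1, 5}

{1, 5}
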